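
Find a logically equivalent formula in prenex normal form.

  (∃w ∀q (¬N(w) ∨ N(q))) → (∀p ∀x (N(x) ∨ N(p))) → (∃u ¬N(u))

∀w ∃q ∃p ∃x ∃u (N(w) ∧ ¬N(q) ∨ ¬N(x) ∧ ¬N(p) ∨ ¬N(u))

Rewrite implications/biconditionals: A → B as ¬A ∨ B.
  ¬(∃w ∀q (¬N(w) ∨ N(q))) ∨ ¬(∀p ∀x (N(x) ∨ N(p))) ∨ (∃u ¬N(u))
Push ¬ through the quantifiers and connectives to reach negation normal form:
  (∀w ∃q (N(w) ∧ ¬N(q))) ∨ (∃p ∃x (¬N(x) ∧ ¬N(p))) ∨ (∃u ¬N(u))
Extract every quantifier outward, since the variables are now distinct and don't occur free across branches:
  ∀w ∃q ∃p ∃x ∃u (N(w) ∧ ¬N(q) ∨ ¬N(x) ∧ ¬N(p) ∨ ¬N(u))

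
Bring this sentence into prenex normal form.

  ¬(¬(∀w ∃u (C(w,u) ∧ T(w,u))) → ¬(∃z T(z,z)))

Eliminate → and ↔ using ¬ and ∨.
  ¬(¬¬(∀w ∃u (C(w,u) ∧ T(w,u))) ∨ ¬(∃z T(z,z)))
Push ¬ through the quantifiers and connectives to reach negation normal form:
  (∃w ∀u (¬C(w,u) ∨ ¬T(w,u))) ∧ (∃z T(z,z))
All bound variables are already distinct, so no renaming is needed.
Extract every quantifier outward, since the variables are now distinct and don't occur free across branches:
  ∃w ∀u ∃z ((¬C(w,u) ∨ ¬T(w,u)) ∧ T(z,z))

∃w ∀u ∃z ((¬C(w,u) ∨ ¬T(w,u)) ∧ T(z,z))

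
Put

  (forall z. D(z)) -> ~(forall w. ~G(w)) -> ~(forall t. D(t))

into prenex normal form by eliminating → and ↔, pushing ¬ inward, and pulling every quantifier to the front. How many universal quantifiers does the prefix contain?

1

Rewrite implications/biconditionals: A → B as ¬A ∨ B.
  ~(forall z. D(z)) | ~~(forall w. ~G(w)) | ~(forall t. D(t))
Move each ¬ inward, flipping quantifiers it crosses:
  (exists z. ~D(z)) | (forall w. ~G(w)) | (exists t. ~D(t))
All bound variables are already distinct, so no renaming is needed.
Pull the quantifiers to the front (each side's bound variable is not free in the other side):
  exists z. forall w. exists t. (~D(z) | ~G(w) | ~D(t))
The prefix is exists z forall w exists t: 1 universal, 2 existential.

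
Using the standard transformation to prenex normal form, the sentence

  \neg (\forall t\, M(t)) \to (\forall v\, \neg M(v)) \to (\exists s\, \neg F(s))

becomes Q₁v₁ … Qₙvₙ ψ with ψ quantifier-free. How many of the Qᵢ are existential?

Rewrite implications/biconditionals: A → B as ¬A ∨ B.
  \neg \neg (\forall t\, M(t)) \lor \neg (\forall v\, \neg M(v)) \lor (\exists s\, \neg F(s))
Drive negations inward (¬∀x A ≡ ∃x ¬A, ¬∃x A ≡ ∀x ¬A, De Morgan for ∧/∨):
  (\forall t\, M(t)) \lor (\exists v\, M(v)) \lor (\exists s\, \neg F(s))
All bound variables are already distinct, so no renaming is needed.
Extract every quantifier outward, since the variables are now distinct and don't occur free across branches:
  \forall t\, \exists v\, \exists s\, (M(t) \lor M(v) \lor \neg F(s))
The prefix is \forall t \exists v \exists s: 1 universal, 2 existential.

2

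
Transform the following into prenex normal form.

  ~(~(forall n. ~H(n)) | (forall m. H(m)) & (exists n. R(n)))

Move each ¬ inward, flipping quantifiers it crosses:
  (forall n. ~H(n)) & ((exists m. ~H(m)) | (forall n. ~R(n)))
Standardize variables apart so no two quantifiers bind the same name: n↦w1.
  (forall n. ~H(n)) & ((exists m. ~H(m)) | (forall w1. ~R(w1)))
Finally move all quantifiers to the prefix:
  forall n. exists m. forall w1. (~H(n) & (~H(m) | ~R(w1)))

forall n. exists m. forall w1. (~H(n) & (~H(m) | ~R(w1)))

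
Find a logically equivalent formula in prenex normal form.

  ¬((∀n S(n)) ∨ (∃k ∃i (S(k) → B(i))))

Eliminate → and ↔ using ¬ and ∨.
  ¬((∀n S(n)) ∨ (∃k ∃i (¬S(k) ∨ B(i))))
Drive negations inward (¬∀x A ≡ ∃x ¬A, ¬∃x A ≡ ∀x ¬A, De Morgan for ∧/∨):
  (∃n ¬S(n)) ∧ (∀k ∀i (S(k) ∧ ¬B(i)))
Pull the quantifiers to the front (each side's bound variable is not free in the other side):
  ∃n ∀k ∀i (¬S(n) ∧ S(k) ∧ ¬B(i))

∃n ∀k ∀i (¬S(n) ∧ S(k) ∧ ¬B(i))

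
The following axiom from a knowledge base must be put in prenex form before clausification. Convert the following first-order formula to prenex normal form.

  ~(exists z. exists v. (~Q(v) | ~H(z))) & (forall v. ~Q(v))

forall z. forall v. forall s. (Q(v) & H(z) & ~Q(s))

Push ¬ through the quantifiers and connectives to reach negation normal form:
  (forall z. forall v. (Q(v) & H(z))) & (forall v. ~Q(v))
Give each quantifier a distinct variable: v↦s.
  (forall z. forall v. (Q(v) & H(z))) & (forall s. ~Q(s))
Finally move all quantifiers to the prefix:
  forall z. forall v. forall s. (Q(v) & H(z) & ~Q(s))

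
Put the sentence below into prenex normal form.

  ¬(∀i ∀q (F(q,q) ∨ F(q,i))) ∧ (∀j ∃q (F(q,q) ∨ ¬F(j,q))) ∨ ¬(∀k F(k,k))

∃i ∃q ∀j ∃y1 ∃k (¬F(q,q) ∧ ¬F(q,i) ∧ (F(y1,y1) ∨ ¬F(j,y1)) ∨ ¬F(k,k))

Move each ¬ inward, flipping quantifiers it crosses:
  (∃i ∃q (¬F(q,q) ∧ ¬F(q,i))) ∧ (∀j ∃q (F(q,q) ∨ ¬F(j,q))) ∨ (∃k ¬F(k,k))
Rename bound variables to avoid capture: q↦y1.
  (∃i ∃q (¬F(q,q) ∧ ¬F(q,i))) ∧ (∀j ∃y1 (F(y1,y1) ∨ ¬F(j,y1))) ∨ (∃k ¬F(k,k))
Extract every quantifier outward, since the variables are now distinct and don't occur free across branches:
  ∃i ∃q ∀j ∃y1 ∃k (¬F(q,q) ∧ ¬F(q,i) ∧ (F(y1,y1) ∨ ¬F(j,y1)) ∨ ¬F(k,k))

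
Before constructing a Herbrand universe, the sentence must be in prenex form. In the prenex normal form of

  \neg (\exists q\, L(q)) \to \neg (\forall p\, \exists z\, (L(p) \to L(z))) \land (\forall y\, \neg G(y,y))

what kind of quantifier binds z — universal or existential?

Eliminate → and ↔ using ¬ and ∨.
  \neg \neg (\exists q\, L(q)) \lor \neg (\forall p\, \exists z\, (\neg L(p) \lor L(z))) \land (\forall y\, \neg G(y,y))
Push ¬ through the quantifiers and connectives to reach negation normal form:
  (\exists q\, L(q)) \lor (\exists p\, \forall z\, (L(p) \land \neg L(z))) \land (\forall y\, \neg G(y,y))
Finally move all quantifiers to the prefix:
  \exists q\, \exists p\, \forall z\, \forall y\, (L(q) \lor L(p) \land \neg L(z) \land \neg G(y,y))
The quantifier \exists z sits under an odd number of negations (counting the antecedent side of each →), so it flips to \forall z.

universal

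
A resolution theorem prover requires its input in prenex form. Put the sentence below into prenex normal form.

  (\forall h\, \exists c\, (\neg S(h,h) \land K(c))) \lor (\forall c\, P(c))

Rename bound variables to avoid capture: c↦t.
  (\forall h\, \exists c\, (\neg S(h,h) \land K(c))) \lor (\forall t\, P(t))
Finally move all quantifiers to the prefix:
  \forall h\, \exists c\, \forall t\, (\neg S(h,h) \land K(c) \lor P(t))

\forall h\, \exists c\, \forall t\, (\neg S(h,h) \land K(c) \lor P(t))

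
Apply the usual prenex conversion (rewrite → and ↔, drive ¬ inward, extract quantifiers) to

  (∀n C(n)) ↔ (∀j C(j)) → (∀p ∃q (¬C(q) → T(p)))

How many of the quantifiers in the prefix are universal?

4

First replace A → B with ¬A ∨ B; A ↔ B as (¬A ∨ B) ∧ (¬B ∨ A).
  (¬(∀n C(n)) ∨ ¬(∀j C(j)) ∨ (∀p ∃q (¬¬C(q) ∨ T(p)))) ∧ (¬(¬(∀j C(j)) ∨ (∀p ∃q (¬¬C(q) ∨ T(p)))) ∨ (∀n C(n)))
Push ¬ through the quantifiers and connectives to reach negation normal form:
  ((∃n ¬C(n)) ∨ (∃j ¬C(j)) ∨ (∀p ∃q (C(q) ∨ T(p)))) ∧ ((∀j C(j)) ∧ (∃p ∀q (¬C(q) ∧ ¬T(p))) ∨ (∀n C(n)))
Give each quantifier a distinct variable: j↦w, p↦s, q↦c, n↦r.
  ((∃n ¬C(n)) ∨ (∃j ¬C(j)) ∨ (∀p ∃q (C(q) ∨ T(p)))) ∧ ((∀w C(w)) ∧ (∃s ∀c (¬C(c) ∧ ¬T(s))) ∨ (∀r C(r)))
Extract every quantifier outward, since the variables are now distinct and don't occur free across branches:
  ∃n ∃j ∀p ∃q ∀w ∃s ∀c ∀r ((¬C(n) ∨ ¬C(j) ∨ C(q) ∨ T(p)) ∧ (C(w) ∧ ¬C(c) ∧ ¬T(s) ∨ C(r)))
The prefix is ∃n ∃j ∀p ∃q ∀w ∃s ∀c ∀r: 4 universal, 4 existential.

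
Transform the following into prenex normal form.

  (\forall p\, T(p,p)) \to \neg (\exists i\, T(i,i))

\exists p\, \forall i\, (\neg T(p,p) \lor \neg T(i,i))

Eliminate → and ↔ using ¬ and ∨.
  \neg (\forall p\, T(p,p)) \lor \neg (\exists i\, T(i,i))
Drive negations inward (¬∀x A ≡ ∃x ¬A, ¬∃x A ≡ ∀x ¬A, De Morgan for ∧/∨):
  (\exists p\, \neg T(p,p)) \lor (\forall i\, \neg T(i,i))
Finally move all quantifiers to the prefix:
  \exists p\, \forall i\, (\neg T(p,p) \lor \neg T(i,i))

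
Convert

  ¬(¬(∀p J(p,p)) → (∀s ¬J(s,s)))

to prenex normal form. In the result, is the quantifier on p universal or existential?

existential

First replace A → B with ¬A ∨ B.
  ¬(¬¬(∀p J(p,p)) ∨ (∀s ¬J(s,s)))
Push ¬ through the quantifiers and connectives to reach negation normal form:
  (∃p ¬J(p,p)) ∧ (∃s J(s,s))
Finally move all quantifiers to the prefix:
  ∃p ∃s (¬J(p,p) ∧ J(s,s))
The quantifier ∀p sits under an odd number of negations (counting the antecedent side of each →), so it flips to ∃p.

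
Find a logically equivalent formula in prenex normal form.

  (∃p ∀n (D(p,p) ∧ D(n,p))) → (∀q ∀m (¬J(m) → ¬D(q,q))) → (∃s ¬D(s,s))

∀p ∃n ∃q ∃m ∃s (¬D(p,p) ∨ ¬D(n,p) ∨ ¬J(m) ∧ D(q,q) ∨ ¬D(s,s))

First replace A → B with ¬A ∨ B.
  ¬(∃p ∀n (D(p,p) ∧ D(n,p))) ∨ ¬(∀q ∀m (¬¬J(m) ∨ ¬D(q,q))) ∨ (∃s ¬D(s,s))
Push ¬ through the quantifiers and connectives to reach negation normal form:
  (∀p ∃n (¬D(p,p) ∨ ¬D(n,p))) ∨ (∃q ∃m (¬J(m) ∧ D(q,q))) ∨ (∃s ¬D(s,s))
Finally move all quantifiers to the prefix:
  ∀p ∃n ∃q ∃m ∃s (¬D(p,p) ∨ ¬D(n,p) ∨ ¬J(m) ∧ D(q,q) ∨ ¬D(s,s))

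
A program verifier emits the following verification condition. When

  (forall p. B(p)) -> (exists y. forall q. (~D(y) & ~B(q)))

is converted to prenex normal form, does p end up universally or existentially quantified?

Rewrite implications/biconditionals: A → B as ¬A ∨ B.
  ~(forall p. B(p)) | (exists y. forall q. (~D(y) & ~B(q)))
Move each ¬ inward, flipping quantifiers it crosses:
  (exists p. ~B(p)) | (exists y. forall q. (~D(y) & ~B(q)))
All bound variables are already distinct, so no renaming is needed.
Extract every quantifier outward, since the variables are now distinct and don't occur free across branches:
  exists p. exists y. forall q. (~B(p) | ~D(y) & ~B(q))
The quantifier forall p sits under an odd number of negations (counting the antecedent side of each →), so it flips to exists p.

existential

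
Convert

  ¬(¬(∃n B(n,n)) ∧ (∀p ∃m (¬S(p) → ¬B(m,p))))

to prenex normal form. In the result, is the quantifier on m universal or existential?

universal

First replace A → B with ¬A ∨ B.
  ¬(¬(∃n B(n,n)) ∧ (∀p ∃m (¬¬S(p) ∨ ¬B(m,p))))
Push ¬ through the quantifiers and connectives to reach negation normal form:
  (∃n B(n,n)) ∨ (∃p ∀m (¬S(p) ∧ B(m,p)))
All bound variables are already distinct, so no renaming is needed.
Finally move all quantifiers to the prefix:
  ∃n ∃p ∀m (B(n,n) ∨ ¬S(p) ∧ B(m,p))
The quantifier ∃m sits under an odd number of negations (counting the antecedent side of each →), so it flips to ∀m.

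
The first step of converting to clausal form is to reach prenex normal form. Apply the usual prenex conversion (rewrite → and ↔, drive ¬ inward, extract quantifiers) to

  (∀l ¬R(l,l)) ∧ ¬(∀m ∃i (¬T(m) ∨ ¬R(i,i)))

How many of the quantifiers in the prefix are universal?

Drive negations inward (¬∀x A ≡ ∃x ¬A, ¬∃x A ≡ ∀x ¬A, De Morgan for ∧/∨):
  (∀l ¬R(l,l)) ∧ (∃m ∀i (T(m) ∧ R(i,i)))
Pull the quantifiers to the front (each side's bound variable is not free in the other side):
  ∀l ∃m ∀i (¬R(l,l) ∧ T(m) ∧ R(i,i))
The prefix is ∀l ∃m ∀i: 2 universal, 1 existential.

2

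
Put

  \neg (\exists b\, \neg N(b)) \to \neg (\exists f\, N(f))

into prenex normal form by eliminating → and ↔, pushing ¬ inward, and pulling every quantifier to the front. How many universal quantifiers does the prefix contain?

1

Rewrite implications/biconditionals: A → B as ¬A ∨ B.
  \neg \neg (\exists b\, \neg N(b)) \lor \neg (\exists f\, N(f))
Drive negations inward (¬∀x A ≡ ∃x ¬A, ¬∃x A ≡ ∀x ¬A, De Morgan for ∧/∨):
  (\exists b\, \neg N(b)) \lor (\forall f\, \neg N(f))
All bound variables are already distinct, so no renaming is needed.
Extract every quantifier outward, since the variables are now distinct and don't occur free across branches:
  \exists b\, \forall f\, (\neg N(b) \lor \neg N(f))
The prefix is \exists b \forall f: 1 universal, 1 existential.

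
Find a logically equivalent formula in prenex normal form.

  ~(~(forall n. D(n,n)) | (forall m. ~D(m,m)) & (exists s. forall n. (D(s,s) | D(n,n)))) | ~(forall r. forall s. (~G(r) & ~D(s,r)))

Move each ¬ inward, flipping quantifiers it crosses:
  (forall n. D(n,n)) & ((exists m. D(m,m)) | (forall s. exists n. (~D(s,s) & ~D(n,n)))) | (exists r. exists s. (G(r) | D(s,r)))
Give each quantifier a distinct variable: n↦z1, s↦u.
  (forall n. D(n,n)) & ((exists m. D(m,m)) | (forall s. exists z1. (~D(s,s) & ~D(z1,z1)))) | (exists r. exists u. (G(r) | D(u,r)))
Finally move all quantifiers to the prefix:
  forall n. exists m. forall s. exists z1. exists r. exists u. (D(n,n) & (D(m,m) | ~D(s,s) & ~D(z1,z1)) | G(r) | D(u,r))

forall n. exists m. forall s. exists z1. exists r. exists u. (D(n,n) & (D(m,m) | ~D(s,s) & ~D(z1,z1)) | G(r) | D(u,r))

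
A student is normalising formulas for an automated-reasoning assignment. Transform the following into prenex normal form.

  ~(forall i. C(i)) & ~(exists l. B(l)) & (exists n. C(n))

exists i. forall l. exists n. (~C(i) & ~B(l) & C(n))

Drive negations inward (¬∀x A ≡ ∃x ¬A, ¬∃x A ≡ ∀x ¬A, De Morgan for ∧/∨):
  (exists i. ~C(i)) & (forall l. ~B(l)) & (exists n. C(n))
All bound variables are already distinct, so no renaming is needed.
Finally move all quantifiers to the prefix:
  exists i. forall l. exists n. (~C(i) & ~B(l) & C(n))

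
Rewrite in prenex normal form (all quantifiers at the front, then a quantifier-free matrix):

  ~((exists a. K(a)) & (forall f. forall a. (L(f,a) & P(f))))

Push ¬ through the quantifiers and connectives to reach negation normal form:
  (forall a. ~K(a)) | (exists f. exists a. (~L(f,a) | ~P(f)))
Give each quantifier a distinct variable: a↦c.
  (forall a. ~K(a)) | (exists f. exists c. (~L(f,c) | ~P(f)))
Finally move all quantifiers to the prefix:
  forall a. exists f. exists c. (~K(a) | ~L(f,c) | ~P(f))

forall a. exists f. exists c. (~K(a) | ~L(f,c) | ~P(f))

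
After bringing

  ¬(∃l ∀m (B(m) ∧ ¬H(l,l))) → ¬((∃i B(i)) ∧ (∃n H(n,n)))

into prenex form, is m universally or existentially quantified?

universal

First replace A → B with ¬A ∨ B.
  ¬¬(∃l ∀m (B(m) ∧ ¬H(l,l))) ∨ ¬((∃i B(i)) ∧ (∃n H(n,n)))
Drive negations inward (¬∀x A ≡ ∃x ¬A, ¬∃x A ≡ ∀x ¬A, De Morgan for ∧/∨):
  (∃l ∀m (B(m) ∧ ¬H(l,l))) ∨ (∀i ¬B(i)) ∨ (∀n ¬H(n,n))
Finally move all quantifiers to the prefix:
  ∃l ∀m ∀i ∀n (B(m) ∧ ¬H(l,l) ∨ ¬B(i) ∨ ¬H(n,n))
The quantifier ∀m sits under an even number of negations (counting the antecedent side of each →), so it remains universal.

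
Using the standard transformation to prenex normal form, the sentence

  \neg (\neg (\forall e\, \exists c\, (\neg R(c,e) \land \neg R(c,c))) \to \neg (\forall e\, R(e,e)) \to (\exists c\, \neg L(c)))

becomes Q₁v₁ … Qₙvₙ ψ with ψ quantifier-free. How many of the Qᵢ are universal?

2

First replace A → B with ¬A ∨ B.
  \neg (\neg \neg (\forall e\, \exists c\, (\neg R(c,e) \land \neg R(c,c))) \lor \neg \neg (\forall e\, R(e,e)) \lor (\exists c\, \neg L(c)))
Drive negations inward (¬∀x A ≡ ∃x ¬A, ¬∃x A ≡ ∀x ¬A, De Morgan for ∧/∨):
  (\exists e\, \forall c\, (R(c,e) \lor R(c,c))) \land (\exists e\, \neg R(e,e)) \land (\forall c\, L(c))
Give each quantifier a distinct variable: e↦u1, c↦z.
  (\exists e\, \forall c\, (R(c,e) \lor R(c,c))) \land (\exists u1\, \neg R(u1,u1)) \land (\forall z\, L(z))
Pull the quantifiers to the front (each side's bound variable is not free in the other side):
  \exists e\, \forall c\, \exists u1\, \forall z\, ((R(c,e) \lor R(c,c)) \land \neg R(u1,u1) \land L(z))
The prefix is \exists e \forall c \exists u1 \forall z: 2 universal, 2 existential.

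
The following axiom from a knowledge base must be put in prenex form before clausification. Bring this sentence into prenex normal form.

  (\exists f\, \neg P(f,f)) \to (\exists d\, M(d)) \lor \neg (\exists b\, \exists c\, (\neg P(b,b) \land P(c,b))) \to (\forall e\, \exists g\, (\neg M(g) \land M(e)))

\forall f\, \forall d\, \exists b\, \exists c\, \forall e\, \exists g\, (P(f,f) \lor \neg M(d) \land \neg P(b,b) \land P(c,b) \lor \neg M(g) \land M(e))

Eliminate → and ↔ using ¬ and ∨.
  \neg (\exists f\, \neg P(f,f)) \lor \neg ((\exists d\, M(d)) \lor \neg (\exists b\, \exists c\, (\neg P(b,b) \land P(c,b)))) \lor (\forall e\, \exists g\, (\neg M(g) \land M(e)))
Drive negations inward (¬∀x A ≡ ∃x ¬A, ¬∃x A ≡ ∀x ¬A, De Morgan for ∧/∨):
  (\forall f\, P(f,f)) \lor (\forall d\, \neg M(d)) \land (\exists b\, \exists c\, (\neg P(b,b) \land P(c,b))) \lor (\forall e\, \exists g\, (\neg M(g) \land M(e)))
All bound variables are already distinct, so no renaming is needed.
Extract every quantifier outward, since the variables are now distinct and don't occur free across branches:
  \forall f\, \forall d\, \exists b\, \exists c\, \forall e\, \exists g\, (P(f,f) \lor \neg M(d) \land \neg P(b,b) \land P(c,b) \lor \neg M(g) \land M(e))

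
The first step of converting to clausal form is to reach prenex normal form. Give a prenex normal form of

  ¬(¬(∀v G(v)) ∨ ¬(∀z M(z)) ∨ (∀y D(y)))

Move each ¬ inward, flipping quantifiers it crosses:
  (∀v G(v)) ∧ (∀z M(z)) ∧ (∃y ¬D(y))
Extract every quantifier outward, since the variables are now distinct and don't occur free across branches:
  ∀v ∀z ∃y (G(v) ∧ M(z) ∧ ¬D(y))

∀v ∀z ∃y (G(v) ∧ M(z) ∧ ¬D(y))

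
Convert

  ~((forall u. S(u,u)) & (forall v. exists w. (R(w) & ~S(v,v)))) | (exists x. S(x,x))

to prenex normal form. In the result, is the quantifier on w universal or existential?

universal

Push ¬ through the quantifiers and connectives to reach negation normal form:
  (exists u. ~S(u,u)) | (exists v. forall w. (~R(w) | S(v,v))) | (exists x. S(x,x))
Finally move all quantifiers to the prefix:
  exists u. exists v. forall w. exists x. (~S(u,u) | ~R(w) | S(v,v) | S(x,x))
The quantifier exists w sits under an odd number of negations, so it flips to forall w.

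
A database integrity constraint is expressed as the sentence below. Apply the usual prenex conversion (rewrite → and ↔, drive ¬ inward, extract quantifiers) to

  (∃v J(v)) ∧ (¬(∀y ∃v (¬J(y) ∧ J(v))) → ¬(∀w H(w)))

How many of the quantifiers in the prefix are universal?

1

Rewrite implications/biconditionals: A → B as ¬A ∨ B.
  (∃v J(v)) ∧ (¬¬(∀y ∃v (¬J(y) ∧ J(v))) ∨ ¬(∀w H(w)))
Move each ¬ inward, flipping quantifiers it crosses:
  (∃v J(v)) ∧ ((∀y ∃v (¬J(y) ∧ J(v))) ∨ (∃w ¬H(w)))
Give each quantifier a distinct variable: v↦s.
  (∃v J(v)) ∧ ((∀y ∃s (¬J(y) ∧ J(s))) ∨ (∃w ¬H(w)))
Pull the quantifiers to the front (each side's bound variable is not free in the other side):
  ∃v ∀y ∃s ∃w (J(v) ∧ (¬J(y) ∧ J(s) ∨ ¬H(w)))
The prefix is ∃v ∀y ∃s ∃w: 1 universal, 3 existential.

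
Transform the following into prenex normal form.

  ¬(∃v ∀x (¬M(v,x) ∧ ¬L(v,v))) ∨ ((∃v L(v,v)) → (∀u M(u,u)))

∀v ∃x ∀r ∀u (M(v,x) ∨ L(v,v) ∨ ¬L(r,r) ∨ M(u,u))

First replace A → B with ¬A ∨ B.
  ¬(∃v ∀x (¬M(v,x) ∧ ¬L(v,v))) ∨ ¬(∃v L(v,v)) ∨ (∀u M(u,u))
Push ¬ through the quantifiers and connectives to reach negation normal form:
  (∀v ∃x (M(v,x) ∨ L(v,v))) ∨ (∀v ¬L(v,v)) ∨ (∀u M(u,u))
Give each quantifier a distinct variable: v↦r.
  (∀v ∃x (M(v,x) ∨ L(v,v))) ∨ (∀r ¬L(r,r)) ∨ (∀u M(u,u))
Pull the quantifiers to the front (each side's bound variable is not free in the other side):
  ∀v ∃x ∀r ∀u (M(v,x) ∨ L(v,v) ∨ ¬L(r,r) ∨ M(u,u))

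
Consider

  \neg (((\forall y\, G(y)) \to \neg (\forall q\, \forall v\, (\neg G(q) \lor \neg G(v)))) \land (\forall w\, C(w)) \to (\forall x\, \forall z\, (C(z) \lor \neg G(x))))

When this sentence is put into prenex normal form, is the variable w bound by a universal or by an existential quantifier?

universal

First replace A → B with ¬A ∨ B.
  \neg (\neg ((\neg (\forall y\, G(y)) \lor \neg (\forall q\, \forall v\, (\neg G(q) \lor \neg G(v)))) \land (\forall w\, C(w))) \lor (\forall x\, \forall z\, (C(z) \lor \neg G(x))))
Drive negations inward (¬∀x A ≡ ∃x ¬A, ¬∃x A ≡ ∀x ¬A, De Morgan for ∧/∨):
  ((\exists y\, \neg G(y)) \lor (\exists q\, \exists v\, (G(q) \land G(v)))) \land (\forall w\, C(w)) \land (\exists x\, \exists z\, (\neg C(z) \land G(x)))
All bound variables are already distinct, so no renaming is needed.
Pull the quantifiers to the front (each side's bound variable is not free in the other side):
  \exists y\, \exists q\, \exists v\, \forall w\, \exists x\, \exists z\, ((\neg G(y) \lor G(q) \land G(v)) \land C(w) \land \neg C(z) \land G(x))
The quantifier \forall w sits under an even number of negations (counting the antecedent side of each →), so it remains universal.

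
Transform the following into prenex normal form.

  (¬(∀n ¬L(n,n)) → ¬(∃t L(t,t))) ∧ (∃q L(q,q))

∀n ∀t ∃q ((¬L(n,n) ∨ ¬L(t,t)) ∧ L(q,q))

Rewrite implications/biconditionals: A → B as ¬A ∨ B.
  (¬¬(∀n ¬L(n,n)) ∨ ¬(∃t L(t,t))) ∧ (∃q L(q,q))
Move each ¬ inward, flipping quantifiers it crosses:
  ((∀n ¬L(n,n)) ∨ (∀t ¬L(t,t))) ∧ (∃q L(q,q))
Finally move all quantifiers to the prefix:
  ∀n ∀t ∃q ((¬L(n,n) ∨ ¬L(t,t)) ∧ L(q,q))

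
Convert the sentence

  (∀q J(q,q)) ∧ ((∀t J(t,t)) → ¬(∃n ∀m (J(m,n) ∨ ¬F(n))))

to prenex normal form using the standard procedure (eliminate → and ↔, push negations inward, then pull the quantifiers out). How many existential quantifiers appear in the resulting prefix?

Rewrite implications/biconditionals: A → B as ¬A ∨ B.
  (∀q J(q,q)) ∧ (¬(∀t J(t,t)) ∨ ¬(∃n ∀m (J(m,n) ∨ ¬F(n))))
Push ¬ through the quantifiers and connectives to reach negation normal form:
  (∀q J(q,q)) ∧ ((∃t ¬J(t,t)) ∨ (∀n ∃m (¬J(m,n) ∧ F(n))))
All bound variables are already distinct, so no renaming is needed.
Pull the quantifiers to the front (each side's bound variable is not free in the other side):
  ∀q ∃t ∀n ∃m (J(q,q) ∧ (¬J(t,t) ∨ ¬J(m,n) ∧ F(n)))
The prefix is ∀q ∃t ∀n ∃m: 2 universal, 2 existential.

2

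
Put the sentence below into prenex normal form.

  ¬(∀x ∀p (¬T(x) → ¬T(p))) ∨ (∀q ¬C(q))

Rewrite implications/biconditionals: A → B as ¬A ∨ B.
  ¬(∀x ∀p (¬¬T(x) ∨ ¬T(p))) ∨ (∀q ¬C(q))
Move each ¬ inward, flipping quantifiers it crosses:
  (∃x ∃p (¬T(x) ∧ T(p))) ∨ (∀q ¬C(q))
Pull the quantifiers to the front (each side's bound variable is not free in the other side):
  ∃x ∃p ∀q (¬T(x) ∧ T(p) ∨ ¬C(q))

∃x ∃p ∀q (¬T(x) ∧ T(p) ∨ ¬C(q))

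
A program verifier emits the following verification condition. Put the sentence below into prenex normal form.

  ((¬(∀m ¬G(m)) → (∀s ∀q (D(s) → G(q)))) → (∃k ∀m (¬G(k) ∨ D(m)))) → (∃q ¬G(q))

Eliminate → and ↔ using ¬ and ∨.
  ¬(¬(¬¬(∀m ¬G(m)) ∨ (∀s ∀q (¬D(s) ∨ G(q)))) ∨ (∃k ∀m (¬G(k) ∨ D(m)))) ∨ (∃q ¬G(q))
Drive negations inward (¬∀x A ≡ ∃x ¬A, ¬∃x A ≡ ∀x ¬A, De Morgan for ∧/∨):
  ((∀m ¬G(m)) ∨ (∀s ∀q (¬D(s) ∨ G(q)))) ∧ (∀k ∃m (G(k) ∧ ¬D(m))) ∨ (∃q ¬G(q))
Give each quantifier a distinct variable: m↦w1, q↦c.
  ((∀m ¬G(m)) ∨ (∀s ∀q (¬D(s) ∨ G(q)))) ∧ (∀k ∃w1 (G(k) ∧ ¬D(w1))) ∨ (∃c ¬G(c))
Pull the quantifiers to the front (each side's bound variable is not free in the other side):
  ∀m ∀s ∀q ∀k ∃w1 ∃c ((¬G(m) ∨ ¬D(s) ∨ G(q)) ∧ G(k) ∧ ¬D(w1) ∨ ¬G(c))

∀m ∀s ∀q ∀k ∃w1 ∃c ((¬G(m) ∨ ¬D(s) ∨ G(q)) ∧ G(k) ∧ ¬D(w1) ∨ ¬G(c))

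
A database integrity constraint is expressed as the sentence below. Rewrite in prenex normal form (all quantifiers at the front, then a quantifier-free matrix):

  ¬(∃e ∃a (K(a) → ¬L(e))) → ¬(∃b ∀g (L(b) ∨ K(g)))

Eliminate → and ↔ using ¬ and ∨.
  ¬¬(∃e ∃a (¬K(a) ∨ ¬L(e))) ∨ ¬(∃b ∀g (L(b) ∨ K(g)))
Move each ¬ inward, flipping quantifiers it crosses:
  (∃e ∃a (¬K(a) ∨ ¬L(e))) ∨ (∀b ∃g (¬L(b) ∧ ¬K(g)))
Pull the quantifiers to the front (each side's bound variable is not free in the other side):
  ∃e ∃a ∀b ∃g (¬K(a) ∨ ¬L(e) ∨ ¬L(b) ∧ ¬K(g))

∃e ∃a ∀b ∃g (¬K(a) ∨ ¬L(e) ∨ ¬L(b) ∧ ¬K(g))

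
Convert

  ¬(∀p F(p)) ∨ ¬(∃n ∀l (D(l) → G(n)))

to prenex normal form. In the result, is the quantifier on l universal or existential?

existential

Eliminate → and ↔ using ¬ and ∨.
  ¬(∀p F(p)) ∨ ¬(∃n ∀l (¬D(l) ∨ G(n)))
Push ¬ through the quantifiers and connectives to reach negation normal form:
  (∃p ¬F(p)) ∨ (∀n ∃l (D(l) ∧ ¬G(n)))
All bound variables are already distinct, so no renaming is needed.
Pull the quantifiers to the front (each side's bound variable is not free in the other side):
  ∃p ∀n ∃l (¬F(p) ∨ D(l) ∧ ¬G(n))
The quantifier ∀l sits under an odd number of negations (counting the antecedent side of each →), so it flips to ∃l.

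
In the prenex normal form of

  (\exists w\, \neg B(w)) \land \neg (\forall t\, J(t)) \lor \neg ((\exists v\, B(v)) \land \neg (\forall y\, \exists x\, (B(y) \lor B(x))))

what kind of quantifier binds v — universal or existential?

universal

Move each ¬ inward, flipping quantifiers it crosses:
  (\exists w\, \neg B(w)) \land (\exists t\, \neg J(t)) \lor (\forall v\, \neg B(v)) \lor (\forall y\, \exists x\, (B(y) \lor B(x)))
All bound variables are already distinct, so no renaming is needed.
Pull the quantifiers to the front (each side's bound variable is not free in the other side):
  \exists w\, \exists t\, \forall v\, \forall y\, \exists x\, (\neg B(w) \land \neg J(t) \lor \neg B(v) \lor B(y) \lor B(x))
The quantifier \exists v sits under an odd number of negations, so it flips to \forall v.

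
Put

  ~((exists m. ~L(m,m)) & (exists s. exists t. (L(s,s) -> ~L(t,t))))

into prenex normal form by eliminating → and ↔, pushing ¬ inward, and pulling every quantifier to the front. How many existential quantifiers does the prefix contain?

0

Rewrite implications/biconditionals: A → B as ¬A ∨ B.
  ~((exists m. ~L(m,m)) & (exists s. exists t. (~L(s,s) | ~L(t,t))))
Drive negations inward (¬∀x A ≡ ∃x ¬A, ¬∃x A ≡ ∀x ¬A, De Morgan for ∧/∨):
  (forall m. L(m,m)) | (forall s. forall t. (L(s,s) & L(t,t)))
Pull the quantifiers to the front (each side's bound variable is not free in the other side):
  forall m. forall s. forall t. (L(m,m) | L(s,s) & L(t,t))
The prefix is forall m forall s forall t: 3 universal, 0 existential.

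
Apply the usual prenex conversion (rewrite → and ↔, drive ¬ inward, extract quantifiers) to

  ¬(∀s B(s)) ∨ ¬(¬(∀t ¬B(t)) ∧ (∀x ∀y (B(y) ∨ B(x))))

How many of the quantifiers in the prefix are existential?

3

Move each ¬ inward, flipping quantifiers it crosses:
  (∃s ¬B(s)) ∨ (∀t ¬B(t)) ∨ (∃x ∃y (¬B(y) ∧ ¬B(x)))
All bound variables are already distinct, so no renaming is needed.
Pull the quantifiers to the front (each side's bound variable is not free in the other side):
  ∃s ∀t ∃x ∃y (¬B(s) ∨ ¬B(t) ∨ ¬B(y) ∧ ¬B(x))
The prefix is ∃s ∀t ∃x ∃y: 1 universal, 3 existential.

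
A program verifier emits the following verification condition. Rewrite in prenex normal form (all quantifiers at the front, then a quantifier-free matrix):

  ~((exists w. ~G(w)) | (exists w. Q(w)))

Drive negations inward (¬∀x A ≡ ∃x ¬A, ¬∃x A ≡ ∀x ¬A, De Morgan for ∧/∨):
  (forall w. G(w)) & (forall w. ~Q(w))
Give each quantifier a distinct variable: w↦p.
  (forall w. G(w)) & (forall p. ~Q(p))
Pull the quantifiers to the front (each side's bound variable is not free in the other side):
  forall w. forall p. (G(w) & ~Q(p))

forall w. forall p. (G(w) & ~Q(p))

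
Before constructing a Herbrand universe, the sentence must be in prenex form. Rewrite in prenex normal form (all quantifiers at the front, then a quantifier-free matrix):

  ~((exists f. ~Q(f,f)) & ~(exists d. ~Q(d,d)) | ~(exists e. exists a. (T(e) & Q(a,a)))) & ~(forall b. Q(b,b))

forall f. exists d. exists e. exists a. exists b. ((Q(f,f) | ~Q(d,d)) & T(e) & Q(a,a) & ~Q(b,b))

Move each ¬ inward, flipping quantifiers it crosses:
  ((forall f. Q(f,f)) | (exists d. ~Q(d,d))) & (exists e. exists a. (T(e) & Q(a,a))) & (exists b. ~Q(b,b))
Pull the quantifiers to the front (each side's bound variable is not free in the other side):
  forall f. exists d. exists e. exists a. exists b. ((Q(f,f) | ~Q(d,d)) & T(e) & Q(a,a) & ~Q(b,b))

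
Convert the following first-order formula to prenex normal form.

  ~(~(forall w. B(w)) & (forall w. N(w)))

forall w. exists v1. (B(w) | ~N(v1))

Drive negations inward (¬∀x A ≡ ∃x ¬A, ¬∃x A ≡ ∀x ¬A, De Morgan for ∧/∨):
  (forall w. B(w)) | (exists w. ~N(w))
Give each quantifier a distinct variable: w↦v1.
  (forall w. B(w)) | (exists v1. ~N(v1))
Extract every quantifier outward, since the variables are now distinct and don't occur free across branches:
  forall w. exists v1. (B(w) | ~N(v1))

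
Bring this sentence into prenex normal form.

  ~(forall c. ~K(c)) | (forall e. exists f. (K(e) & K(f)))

exists c. forall e. exists f. (K(c) | K(e) & K(f))

Push ¬ through the quantifiers and connectives to reach negation normal form:
  (exists c. K(c)) | (forall e. exists f. (K(e) & K(f)))
Extract every quantifier outward, since the variables are now distinct and don't occur free across branches:
  exists c. forall e. exists f. (K(c) | K(e) & K(f))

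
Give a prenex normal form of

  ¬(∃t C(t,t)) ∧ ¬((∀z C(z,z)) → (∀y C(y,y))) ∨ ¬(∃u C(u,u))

∀t ∀z ∃y ∀u (¬C(t,t) ∧ C(z,z) ∧ ¬C(y,y) ∨ ¬C(u,u))

Rewrite implications/biconditionals: A → B as ¬A ∨ B.
  ¬(∃t C(t,t)) ∧ ¬(¬(∀z C(z,z)) ∨ (∀y C(y,y))) ∨ ¬(∃u C(u,u))
Push ¬ through the quantifiers and connectives to reach negation normal form:
  (∀t ¬C(t,t)) ∧ (∀z C(z,z)) ∧ (∃y ¬C(y,y)) ∨ (∀u ¬C(u,u))
All bound variables are already distinct, so no renaming is needed.
Finally move all quantifiers to the prefix:
  ∀t ∀z ∃y ∀u (¬C(t,t) ∧ C(z,z) ∧ ¬C(y,y) ∨ ¬C(u,u))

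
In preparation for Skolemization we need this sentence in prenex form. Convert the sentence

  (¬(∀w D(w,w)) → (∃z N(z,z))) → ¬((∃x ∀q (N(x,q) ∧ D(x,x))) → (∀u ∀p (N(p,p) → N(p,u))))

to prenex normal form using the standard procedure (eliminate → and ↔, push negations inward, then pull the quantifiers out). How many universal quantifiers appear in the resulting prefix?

First replace A → B with ¬A ∨ B.
  ¬(¬¬(∀w D(w,w)) ∨ (∃z N(z,z))) ∨ ¬(¬(∃x ∀q (N(x,q) ∧ D(x,x))) ∨ (∀u ∀p (¬N(p,p) ∨ N(p,u))))
Move each ¬ inward, flipping quantifiers it crosses:
  (∃w ¬D(w,w)) ∧ (∀z ¬N(z,z)) ∨ (∃x ∀q (N(x,q) ∧ D(x,x))) ∧ (∃u ∃p (N(p,p) ∧ ¬N(p,u)))
All bound variables are already distinct, so no renaming is needed.
Pull the quantifiers to the front (each side's bound variable is not free in the other side):
  ∃w ∀z ∃x ∀q ∃u ∃p (¬D(w,w) ∧ ¬N(z,z) ∨ N(x,q) ∧ D(x,x) ∧ N(p,p) ∧ ¬N(p,u))
The prefix is ∃w ∀z ∃x ∀q ∃u ∃p: 2 universal, 4 existential.

2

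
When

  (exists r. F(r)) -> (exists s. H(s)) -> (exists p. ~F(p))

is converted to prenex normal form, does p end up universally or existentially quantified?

existential

First replace A → B with ¬A ∨ B.
  ~(exists r. F(r)) | ~(exists s. H(s)) | (exists p. ~F(p))
Move each ¬ inward, flipping quantifiers it crosses:
  (forall r. ~F(r)) | (forall s. ~H(s)) | (exists p. ~F(p))
All bound variables are already distinct, so no renaming is needed.
Finally move all quantifiers to the prefix:
  forall r. forall s. exists p. (~F(r) | ~H(s) | ~F(p))
The quantifier exists p sits under an even number of negations (counting the antecedent side of each →), so it remains existential.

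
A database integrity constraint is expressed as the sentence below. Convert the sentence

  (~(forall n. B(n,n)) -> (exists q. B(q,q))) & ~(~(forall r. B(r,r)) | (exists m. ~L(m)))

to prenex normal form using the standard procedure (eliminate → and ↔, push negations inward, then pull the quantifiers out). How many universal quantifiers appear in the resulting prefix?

3

Rewrite implications/biconditionals: A → B as ¬A ∨ B.
  (~~(forall n. B(n,n)) | (exists q. B(q,q))) & ~(~(forall r. B(r,r)) | (exists m. ~L(m)))
Drive negations inward (¬∀x A ≡ ∃x ¬A, ¬∃x A ≡ ∀x ¬A, De Morgan for ∧/∨):
  ((forall n. B(n,n)) | (exists q. B(q,q))) & (forall r. B(r,r)) & (forall m. L(m))
Extract every quantifier outward, since the variables are now distinct and don't occur free across branches:
  forall n. exists q. forall r. forall m. ((B(n,n) | B(q,q)) & B(r,r) & L(m))
The prefix is forall n exists q forall r forall m: 3 universal, 1 existential.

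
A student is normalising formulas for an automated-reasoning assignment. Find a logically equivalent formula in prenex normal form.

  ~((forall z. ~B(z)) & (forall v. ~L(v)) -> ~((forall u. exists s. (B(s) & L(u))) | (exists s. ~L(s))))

Rewrite implications/biconditionals: A → B as ¬A ∨ B.
  ~(~((forall z. ~B(z)) & (forall v. ~L(v))) | ~((forall u. exists s. (B(s) & L(u))) | (exists s. ~L(s))))
Push ¬ through the quantifiers and connectives to reach negation normal form:
  (forall z. ~B(z)) & (forall v. ~L(v)) & ((forall u. exists s. (B(s) & L(u))) | (exists s. ~L(s)))
Give each quantifier a distinct variable: s↦u1.
  (forall z. ~B(z)) & (forall v. ~L(v)) & ((forall u. exists s. (B(s) & L(u))) | (exists u1. ~L(u1)))
Pull the quantifiers to the front (each side's bound variable is not free in the other side):
  forall z. forall v. forall u. exists s. exists u1. (~B(z) & ~L(v) & (B(s) & L(u) | ~L(u1)))

forall z. forall v. forall u. exists s. exists u1. (~B(z) & ~L(v) & (B(s) & L(u) | ~L(u1)))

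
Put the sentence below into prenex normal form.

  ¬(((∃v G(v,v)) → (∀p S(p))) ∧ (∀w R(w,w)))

∃v ∃p ∃w (G(v,v) ∧ ¬S(p) ∨ ¬R(w,w))

First replace A → B with ¬A ∨ B.
  ¬((¬(∃v G(v,v)) ∨ (∀p S(p))) ∧ (∀w R(w,w)))
Push ¬ through the quantifiers and connectives to reach negation normal form:
  (∃v G(v,v)) ∧ (∃p ¬S(p)) ∨ (∃w ¬R(w,w))
All bound variables are already distinct, so no renaming is needed.
Pull the quantifiers to the front (each side's bound variable is not free in the other side):
  ∃v ∃p ∃w (G(v,v) ∧ ¬S(p) ∨ ¬R(w,w))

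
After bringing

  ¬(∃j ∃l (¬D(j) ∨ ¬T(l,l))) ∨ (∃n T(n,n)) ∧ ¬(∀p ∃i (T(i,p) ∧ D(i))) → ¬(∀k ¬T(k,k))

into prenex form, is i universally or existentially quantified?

Eliminate → and ↔ using ¬ and ∨.
  ¬(¬(∃j ∃l (¬D(j) ∨ ¬T(l,l))) ∨ (∃n T(n,n)) ∧ ¬(∀p ∃i (T(i,p) ∧ D(i)))) ∨ ¬(∀k ¬T(k,k))
Drive negations inward (¬∀x A ≡ ∃x ¬A, ¬∃x A ≡ ∀x ¬A, De Morgan for ∧/∨):
  (∃j ∃l (¬D(j) ∨ ¬T(l,l))) ∧ ((∀n ¬T(n,n)) ∨ (∀p ∃i (T(i,p) ∧ D(i)))) ∨ (∃k T(k,k))
Pull the quantifiers to the front (each side's bound variable is not free in the other side):
  ∃j ∃l ∀n ∀p ∃i ∃k ((¬D(j) ∨ ¬T(l,l)) ∧ (¬T(n,n) ∨ T(i,p) ∧ D(i)) ∨ T(k,k))
The quantifier ∃i sits under an even number of negations (counting the antecedent side of each →), so it remains existential.

existential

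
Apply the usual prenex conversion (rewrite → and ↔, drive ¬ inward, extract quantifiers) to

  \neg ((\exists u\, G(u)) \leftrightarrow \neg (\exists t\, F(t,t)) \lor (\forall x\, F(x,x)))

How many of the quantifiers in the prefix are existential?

3

Rewrite implications/biconditionals: A → B as ¬A ∨ B; A ↔ B as (¬A ∨ B) ∧ (¬B ∨ A).
  \neg ((\neg (\exists u\, G(u)) \lor \neg (\exists t\, F(t,t)) \lor (\forall x\, F(x,x))) \land (\neg (\neg (\exists t\, F(t,t)) \lor (\forall x\, F(x,x))) \lor (\exists u\, G(u))))
Push ¬ through the quantifiers and connectives to reach negation normal form:
  (\exists u\, G(u)) \land (\exists t\, F(t,t)) \land (\exists x\, \neg F(x,x)) \lor ((\forall t\, \neg F(t,t)) \lor (\forall x\, F(x,x))) \land (\forall u\, \neg G(u))
Rename bound variables to avoid capture: t↦r, x↦w, u↦y.
  (\exists u\, G(u)) \land (\exists t\, F(t,t)) \land (\exists x\, \neg F(x,x)) \lor ((\forall r\, \neg F(r,r)) \lor (\forall w\, F(w,w))) \land (\forall y\, \neg G(y))
Extract every quantifier outward, since the variables are now distinct and don't occur free across branches:
  \exists u\, \exists t\, \exists x\, \forall r\, \forall w\, \forall y\, (G(u) \land F(t,t) \land \neg F(x,x) \lor (\neg F(r,r) \lor F(w,w)) \land \neg G(y))
The prefix is \exists u \exists t \exists x \forall r \forall w \forall y: 3 universal, 3 existential.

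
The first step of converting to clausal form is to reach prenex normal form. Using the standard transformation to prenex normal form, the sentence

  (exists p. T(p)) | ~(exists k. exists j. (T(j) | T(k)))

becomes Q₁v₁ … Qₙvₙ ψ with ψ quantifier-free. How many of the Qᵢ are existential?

1

Push ¬ through the quantifiers and connectives to reach negation normal form:
  (exists p. T(p)) | (forall k. forall j. (~T(j) & ~T(k)))
All bound variables are already distinct, so no renaming is needed.
Pull the quantifiers to the front (each side's bound variable is not free in the other side):
  exists p. forall k. forall j. (T(p) | ~T(j) & ~T(k))
The prefix is exists p forall k forall j: 2 universal, 1 existential.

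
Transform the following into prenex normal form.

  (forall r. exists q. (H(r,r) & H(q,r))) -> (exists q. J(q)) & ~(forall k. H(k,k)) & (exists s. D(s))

exists r. forall q. exists w. exists k. exists s. (~H(r,r) | ~H(q,r) | J(w) & ~H(k,k) & D(s))

First replace A → B with ¬A ∨ B.
  ~(forall r. exists q. (H(r,r) & H(q,r))) | (exists q. J(q)) & ~(forall k. H(k,k)) & (exists s. D(s))
Drive negations inward (¬∀x A ≡ ∃x ¬A, ¬∃x A ≡ ∀x ¬A, De Morgan for ∧/∨):
  (exists r. forall q. (~H(r,r) | ~H(q,r))) | (exists q. J(q)) & (exists k. ~H(k,k)) & (exists s. D(s))
Standardize variables apart so no two quantifiers bind the same name: q↦w.
  (exists r. forall q. (~H(r,r) | ~H(q,r))) | (exists w. J(w)) & (exists k. ~H(k,k)) & (exists s. D(s))
Pull the quantifiers to the front (each side's bound variable is not free in the other side):
  exists r. forall q. exists w. exists k. exists s. (~H(r,r) | ~H(q,r) | J(w) & ~H(k,k) & D(s))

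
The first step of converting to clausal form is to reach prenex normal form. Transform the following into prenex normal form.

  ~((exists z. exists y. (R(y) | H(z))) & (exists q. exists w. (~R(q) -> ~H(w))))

forall z. forall y. forall q. forall w. (~R(y) & ~H(z) | ~R(q) & H(w))

Rewrite implications/biconditionals: A → B as ¬A ∨ B.
  ~((exists z. exists y. (R(y) | H(z))) & (exists q. exists w. (~~R(q) | ~H(w))))
Push ¬ through the quantifiers and connectives to reach negation normal form:
  (forall z. forall y. (~R(y) & ~H(z))) | (forall q. forall w. (~R(q) & H(w)))
All bound variables are already distinct, so no renaming is needed.
Finally move all quantifiers to the prefix:
  forall z. forall y. forall q. forall w. (~R(y) & ~H(z) | ~R(q) & H(w))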